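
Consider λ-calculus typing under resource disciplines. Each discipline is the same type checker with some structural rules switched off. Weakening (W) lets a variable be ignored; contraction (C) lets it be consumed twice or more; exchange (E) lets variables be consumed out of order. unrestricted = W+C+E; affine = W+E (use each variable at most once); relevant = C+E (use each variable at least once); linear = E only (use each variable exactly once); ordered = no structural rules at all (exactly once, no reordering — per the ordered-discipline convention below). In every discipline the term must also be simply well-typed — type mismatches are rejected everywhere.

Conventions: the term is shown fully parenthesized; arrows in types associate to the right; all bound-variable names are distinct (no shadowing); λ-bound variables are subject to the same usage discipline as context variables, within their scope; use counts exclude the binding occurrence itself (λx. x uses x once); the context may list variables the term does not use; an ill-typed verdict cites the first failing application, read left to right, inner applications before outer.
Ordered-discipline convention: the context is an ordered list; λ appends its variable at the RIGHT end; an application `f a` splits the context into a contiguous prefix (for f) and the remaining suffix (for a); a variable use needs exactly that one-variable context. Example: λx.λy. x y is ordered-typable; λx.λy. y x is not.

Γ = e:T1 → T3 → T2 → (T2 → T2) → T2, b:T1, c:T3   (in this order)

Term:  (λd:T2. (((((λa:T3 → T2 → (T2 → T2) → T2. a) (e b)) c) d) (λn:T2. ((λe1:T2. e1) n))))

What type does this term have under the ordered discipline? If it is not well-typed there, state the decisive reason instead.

term : T2 → T2
usage: e ×1; b ×1; c ×1; d [bound] ×1; a [bound] ×1; n [bound] ×1; e1 [bound] ×1
uses in reading order: a, e, b, c, d, e1, n
typing: well-typed at T2 → T2
all disciplines: ordered ✓ | linear ✓ | affine ✓ | relevant ✓ | unrestricted ✓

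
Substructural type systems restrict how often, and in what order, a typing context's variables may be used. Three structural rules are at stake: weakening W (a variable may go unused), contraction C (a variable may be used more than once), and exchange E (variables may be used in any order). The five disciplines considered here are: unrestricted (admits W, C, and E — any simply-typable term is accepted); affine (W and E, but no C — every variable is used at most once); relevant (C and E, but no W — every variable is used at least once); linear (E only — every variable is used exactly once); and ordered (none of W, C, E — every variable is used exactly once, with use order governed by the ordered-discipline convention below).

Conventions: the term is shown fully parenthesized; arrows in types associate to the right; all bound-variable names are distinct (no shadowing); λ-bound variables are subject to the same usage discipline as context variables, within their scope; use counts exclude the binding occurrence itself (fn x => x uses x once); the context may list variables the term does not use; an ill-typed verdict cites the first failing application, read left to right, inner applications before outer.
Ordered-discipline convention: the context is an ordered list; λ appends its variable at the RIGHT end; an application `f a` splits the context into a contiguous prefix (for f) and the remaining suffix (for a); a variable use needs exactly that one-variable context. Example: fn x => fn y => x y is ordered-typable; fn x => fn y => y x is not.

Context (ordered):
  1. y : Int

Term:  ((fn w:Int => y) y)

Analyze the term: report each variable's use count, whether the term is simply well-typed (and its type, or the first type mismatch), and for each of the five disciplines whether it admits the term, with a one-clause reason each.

use counts: y: 2; w [bound]: 0
order of uses: y, y
typing: well-typed — term : Int
ordered: ✗, needs contraction — y ×2; needs weakening: w unused
linear: ✗, needs contraction — y ×2; needs weakening: w unused
affine: ✗, needs contraction — y ×2
relevant: ✗, needs weakening: w unused
unrestricted: ✓, simply typable at Int; W, C, E all held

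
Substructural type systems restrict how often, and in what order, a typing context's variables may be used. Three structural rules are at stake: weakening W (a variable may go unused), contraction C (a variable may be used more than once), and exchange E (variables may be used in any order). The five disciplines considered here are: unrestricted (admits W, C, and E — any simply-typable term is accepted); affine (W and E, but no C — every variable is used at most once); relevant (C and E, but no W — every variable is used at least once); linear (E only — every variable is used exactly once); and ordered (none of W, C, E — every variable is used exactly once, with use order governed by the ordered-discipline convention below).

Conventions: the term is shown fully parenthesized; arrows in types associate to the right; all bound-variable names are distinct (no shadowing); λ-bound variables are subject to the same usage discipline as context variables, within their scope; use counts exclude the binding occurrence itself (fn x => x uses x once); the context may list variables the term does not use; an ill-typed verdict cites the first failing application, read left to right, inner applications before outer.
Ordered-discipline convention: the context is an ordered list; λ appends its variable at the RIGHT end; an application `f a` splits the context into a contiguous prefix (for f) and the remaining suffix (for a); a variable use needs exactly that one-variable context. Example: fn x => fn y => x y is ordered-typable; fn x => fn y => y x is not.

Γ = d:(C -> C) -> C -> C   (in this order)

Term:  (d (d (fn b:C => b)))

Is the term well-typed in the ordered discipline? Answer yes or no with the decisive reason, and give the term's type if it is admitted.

no — d ×2 used more than once (contraction)
variable uses: d: 2, b [bound]: 1
use order (left to right): d, d, b
typing: ✓ — C -> C
across the five disciplines: ordered ✗ · linear ✗ · affine ✗ · relevant ✓ · unrestricted ✓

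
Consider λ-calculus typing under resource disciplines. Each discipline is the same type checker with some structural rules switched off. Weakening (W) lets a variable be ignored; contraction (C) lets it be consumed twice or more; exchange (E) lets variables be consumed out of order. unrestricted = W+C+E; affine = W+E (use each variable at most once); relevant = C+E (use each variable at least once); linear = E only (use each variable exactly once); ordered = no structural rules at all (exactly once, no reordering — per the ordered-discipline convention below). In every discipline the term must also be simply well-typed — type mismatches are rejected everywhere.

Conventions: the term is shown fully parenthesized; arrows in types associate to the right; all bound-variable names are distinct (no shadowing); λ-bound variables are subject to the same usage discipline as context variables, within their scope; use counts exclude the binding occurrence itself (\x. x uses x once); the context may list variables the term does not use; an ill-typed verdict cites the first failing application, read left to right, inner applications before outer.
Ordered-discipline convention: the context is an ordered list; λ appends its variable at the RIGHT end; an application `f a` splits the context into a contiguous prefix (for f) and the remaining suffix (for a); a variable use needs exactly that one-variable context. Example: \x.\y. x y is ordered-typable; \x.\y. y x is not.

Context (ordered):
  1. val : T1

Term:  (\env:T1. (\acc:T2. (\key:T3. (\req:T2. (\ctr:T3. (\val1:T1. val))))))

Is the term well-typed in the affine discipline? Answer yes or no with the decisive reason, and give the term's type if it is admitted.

yes — at most one use each (val, env, acc, key, req, ctr, val1); term : T1 -> T2 -> T3 -> T2 -> T3 -> T1 -> T1
use counts: val ×1, env [bound] ×0, acc [bound] ×0, key [bound] ×0, req [bound] ×0, ctr [bound] ×0, val1 [bound] ×0
order of uses: val
typing: the term checks, with type T1 -> T2 -> T3 -> T2 -> T3 -> T1 -> T1
all disciplines: ordered ✗, linear ✗, affine ✓, relevant ✗, unrestricted ✓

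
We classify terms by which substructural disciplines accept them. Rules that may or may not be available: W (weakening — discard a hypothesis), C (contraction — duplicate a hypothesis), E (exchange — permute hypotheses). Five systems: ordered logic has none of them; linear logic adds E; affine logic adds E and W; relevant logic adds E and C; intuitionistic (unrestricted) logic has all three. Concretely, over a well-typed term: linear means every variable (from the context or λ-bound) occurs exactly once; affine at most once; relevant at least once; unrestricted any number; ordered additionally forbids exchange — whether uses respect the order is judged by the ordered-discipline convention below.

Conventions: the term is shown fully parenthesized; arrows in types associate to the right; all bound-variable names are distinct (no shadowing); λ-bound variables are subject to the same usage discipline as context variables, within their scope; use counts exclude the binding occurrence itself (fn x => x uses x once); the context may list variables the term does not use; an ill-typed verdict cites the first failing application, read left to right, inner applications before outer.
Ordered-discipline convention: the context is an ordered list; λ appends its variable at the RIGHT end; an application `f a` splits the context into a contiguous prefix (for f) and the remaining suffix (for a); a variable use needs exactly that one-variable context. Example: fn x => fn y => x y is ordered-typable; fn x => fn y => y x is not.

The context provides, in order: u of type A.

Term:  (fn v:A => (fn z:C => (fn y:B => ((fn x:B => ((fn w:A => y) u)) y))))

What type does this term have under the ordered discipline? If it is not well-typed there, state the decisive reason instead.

not well-typed under ordered — y ×2 used more than once (contraction); needs weakening: v, z, x, w unused
counts: u: 1, v (λ-bound): 0, z (λ-bound): 0, y (λ-bound): 2, x (λ-bound): 0, w (λ-bound): 0
use order (left to right): y, u, y
typing: the term checks, with type A → C → B → B
summary: ordered ✗, linear ✗, affine ✗, relevant ✗, unrestricted ✓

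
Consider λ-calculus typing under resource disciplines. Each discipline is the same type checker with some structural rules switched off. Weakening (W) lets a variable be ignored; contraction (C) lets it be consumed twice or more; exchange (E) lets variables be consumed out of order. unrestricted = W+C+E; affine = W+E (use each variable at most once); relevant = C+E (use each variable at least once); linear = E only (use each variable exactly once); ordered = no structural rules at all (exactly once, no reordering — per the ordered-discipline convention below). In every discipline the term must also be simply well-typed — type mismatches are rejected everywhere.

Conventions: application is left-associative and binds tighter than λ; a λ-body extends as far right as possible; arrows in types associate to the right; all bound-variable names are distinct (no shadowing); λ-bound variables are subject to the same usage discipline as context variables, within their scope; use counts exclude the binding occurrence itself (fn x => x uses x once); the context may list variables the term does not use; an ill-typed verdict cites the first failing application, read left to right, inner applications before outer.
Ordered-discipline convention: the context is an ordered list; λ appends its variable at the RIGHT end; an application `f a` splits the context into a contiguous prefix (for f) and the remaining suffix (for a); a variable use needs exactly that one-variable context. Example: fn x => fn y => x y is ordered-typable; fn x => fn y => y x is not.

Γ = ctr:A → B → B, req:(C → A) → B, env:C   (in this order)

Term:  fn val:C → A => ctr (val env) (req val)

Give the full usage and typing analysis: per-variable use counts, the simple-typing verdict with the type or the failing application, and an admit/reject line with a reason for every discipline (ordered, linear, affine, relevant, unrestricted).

variable uses: ctr: 1, req: 1, env: 1, val (bound): 2
left-to-right use order: ctr, val, env, req, val
typing: the term checks, with type (C → A) → B
ordered: ✗, val ×2 used more than once (contraction)
linear: ✗, val ×2 used more than once (contraction)
affine: ✗, val ×2 used more than once (contraction)
relevant: ✓, every one of ctr, req, env, val appears
unrestricted: ✓, typability at (C → A) → B is all that's needed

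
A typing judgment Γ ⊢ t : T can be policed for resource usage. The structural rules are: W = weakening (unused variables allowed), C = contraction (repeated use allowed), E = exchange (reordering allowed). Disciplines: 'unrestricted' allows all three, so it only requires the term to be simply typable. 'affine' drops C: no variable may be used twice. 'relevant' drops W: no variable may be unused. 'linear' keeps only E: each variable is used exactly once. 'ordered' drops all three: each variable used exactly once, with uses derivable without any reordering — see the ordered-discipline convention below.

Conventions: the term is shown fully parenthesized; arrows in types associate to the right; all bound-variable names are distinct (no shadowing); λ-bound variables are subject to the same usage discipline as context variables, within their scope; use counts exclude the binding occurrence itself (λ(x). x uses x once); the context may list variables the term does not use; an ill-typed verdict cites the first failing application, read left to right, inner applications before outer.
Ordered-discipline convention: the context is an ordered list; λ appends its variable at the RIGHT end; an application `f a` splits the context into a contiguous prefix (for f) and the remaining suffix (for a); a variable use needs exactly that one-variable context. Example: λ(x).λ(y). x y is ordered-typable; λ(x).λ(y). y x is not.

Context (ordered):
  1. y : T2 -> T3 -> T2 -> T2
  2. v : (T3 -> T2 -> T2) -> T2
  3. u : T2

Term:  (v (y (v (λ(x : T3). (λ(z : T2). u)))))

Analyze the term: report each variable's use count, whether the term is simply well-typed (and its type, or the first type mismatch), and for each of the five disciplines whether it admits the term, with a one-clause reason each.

variable uses: y: 1×, v: 2×, u: 1×, x (λ-bound): 0×, z (λ-bound): 0×
order of uses: v, y, v, u
typing: well-typed — term : T2
ordered: ✗, uses contraction: v ×2; x, z never used (weakening)
linear: ✗, uses contraction: v ×2; x, z never used (weakening)
affine: ✗, uses contraction: v ×2
relevant: ✗, x, z never used (weakening)
unrestricted: ✓, type-checks (T2) and nothing is barred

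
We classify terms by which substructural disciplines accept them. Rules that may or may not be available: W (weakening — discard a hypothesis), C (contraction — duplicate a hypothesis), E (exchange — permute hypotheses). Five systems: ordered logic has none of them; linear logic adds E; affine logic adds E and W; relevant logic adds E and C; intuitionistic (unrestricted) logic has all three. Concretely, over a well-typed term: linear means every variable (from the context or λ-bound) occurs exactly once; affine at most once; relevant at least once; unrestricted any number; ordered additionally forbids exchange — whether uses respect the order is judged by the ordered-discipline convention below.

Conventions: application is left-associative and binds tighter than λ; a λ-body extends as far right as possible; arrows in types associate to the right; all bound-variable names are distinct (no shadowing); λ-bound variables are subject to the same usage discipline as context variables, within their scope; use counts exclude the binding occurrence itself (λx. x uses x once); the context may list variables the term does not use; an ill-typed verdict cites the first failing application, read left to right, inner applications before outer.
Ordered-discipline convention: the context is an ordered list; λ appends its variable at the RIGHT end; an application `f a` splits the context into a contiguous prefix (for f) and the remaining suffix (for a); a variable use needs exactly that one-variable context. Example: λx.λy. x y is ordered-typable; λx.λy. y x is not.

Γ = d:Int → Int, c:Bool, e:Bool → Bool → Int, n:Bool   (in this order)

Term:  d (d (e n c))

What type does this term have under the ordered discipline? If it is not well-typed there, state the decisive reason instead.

not well-typed under ordered — repeated use of d ×2
counts: d: 2; c: 1; e: 1; n: 1
order of uses: d, d, e, n, c
typing: ✓ — Int
across the five disciplines: ordered ✗ | linear ✗ | affine ✗ | relevant ✓ | unrestricted ✓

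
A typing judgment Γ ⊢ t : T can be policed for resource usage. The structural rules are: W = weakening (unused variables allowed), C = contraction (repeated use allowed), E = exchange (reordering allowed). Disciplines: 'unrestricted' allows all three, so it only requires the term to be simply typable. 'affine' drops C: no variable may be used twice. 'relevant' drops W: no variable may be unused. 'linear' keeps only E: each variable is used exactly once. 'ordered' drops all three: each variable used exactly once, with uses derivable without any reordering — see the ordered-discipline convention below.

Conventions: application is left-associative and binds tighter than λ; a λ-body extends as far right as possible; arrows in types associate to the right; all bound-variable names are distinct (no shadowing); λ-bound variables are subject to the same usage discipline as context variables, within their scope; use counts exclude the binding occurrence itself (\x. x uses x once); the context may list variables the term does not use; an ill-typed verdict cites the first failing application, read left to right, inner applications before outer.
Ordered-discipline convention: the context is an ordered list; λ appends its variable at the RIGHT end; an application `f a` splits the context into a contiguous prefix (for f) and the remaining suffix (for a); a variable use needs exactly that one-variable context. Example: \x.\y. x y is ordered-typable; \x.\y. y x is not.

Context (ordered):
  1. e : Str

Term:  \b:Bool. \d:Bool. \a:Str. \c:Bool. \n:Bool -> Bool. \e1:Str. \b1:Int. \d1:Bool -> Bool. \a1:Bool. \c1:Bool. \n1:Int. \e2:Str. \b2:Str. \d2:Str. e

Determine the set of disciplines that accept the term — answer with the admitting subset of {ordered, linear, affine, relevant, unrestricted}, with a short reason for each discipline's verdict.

accepted by: affine, unrestricted
variable uses: e: 1×; b [bound]: 0×; d [bound]: 0×; a [bound]: 0×; c [bound]: 0×; n [bound]: 0×; e1 [bound]: 0×; b1 [bound]: 0×; d1 [bound]: 0×; a1 [bound]: 0×; c1 [bound]: 0×; n1 [bound]: 0×; e2 [bound]: 0×; b2 [bound]: 0×; d2 [bound]: 0×
left-to-right use order: e
typing: well-typed at Bool -> Bool -> Str -> Bool -> (Bool -> Bool) -> Str -> Int -> (Bool -> Bool) -> Bool -> Bool -> Int -> Str -> Str -> Str -> Str
ordered: ✗ — unused: b, d, a, c, n, e1, b1, d1, a1, c1, n1, e2, b2, d2 — weakening required
linear: ✗ — unused: b, d, a, c, n, e1, b1, d1, a1, c1, n1, e2, b2, d2 — weakening required
affine: ✓ — at most one use each (e, b, d, a, c, n, e1, b1, d1, a1, c1, n1, e2, b2, d2)
relevant: ✗ — unused: b, d, a, c, n, e1, b1, d1, a1, c1, n1, e2, b2, d2 — weakening required
unrestricted: ✓ — type-checks (Bool -> Bool -> Str -> Bool -> (Bool -> Bool) -> Str -> Int -> (Bool -> Bool) -> Bool -> Bool -> Int -> Str -> Str -> Str -> Str) and nothing is barred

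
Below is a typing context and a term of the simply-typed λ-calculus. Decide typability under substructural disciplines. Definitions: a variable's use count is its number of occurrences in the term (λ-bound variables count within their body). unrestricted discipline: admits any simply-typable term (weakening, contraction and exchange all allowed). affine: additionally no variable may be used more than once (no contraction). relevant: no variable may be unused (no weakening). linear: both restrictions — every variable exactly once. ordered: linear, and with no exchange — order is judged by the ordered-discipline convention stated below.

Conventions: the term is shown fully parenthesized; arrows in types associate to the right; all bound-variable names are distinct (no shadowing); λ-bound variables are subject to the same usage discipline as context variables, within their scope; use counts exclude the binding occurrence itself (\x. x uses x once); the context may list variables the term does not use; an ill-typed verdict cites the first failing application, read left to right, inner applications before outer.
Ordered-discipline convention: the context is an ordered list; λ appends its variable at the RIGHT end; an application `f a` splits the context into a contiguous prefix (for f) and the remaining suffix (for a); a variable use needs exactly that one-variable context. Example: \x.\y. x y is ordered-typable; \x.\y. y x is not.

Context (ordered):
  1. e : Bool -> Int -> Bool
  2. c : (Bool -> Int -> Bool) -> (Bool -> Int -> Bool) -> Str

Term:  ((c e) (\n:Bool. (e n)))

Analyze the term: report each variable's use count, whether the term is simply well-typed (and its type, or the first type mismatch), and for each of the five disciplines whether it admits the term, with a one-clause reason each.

use counts: e=2, c=1, n (λ-bound)=1
order of uses: c, e, e, n
typing: the term checks, with type Str
ordered: ✗, repeated use of e ×2
linear: ✗, repeated use of e ×2
affine: ✗, repeated use of e ×2
relevant: ✓, at least one use each (e, c, n)
unrestricted: ✓, simply typable at Str; W, C, E all held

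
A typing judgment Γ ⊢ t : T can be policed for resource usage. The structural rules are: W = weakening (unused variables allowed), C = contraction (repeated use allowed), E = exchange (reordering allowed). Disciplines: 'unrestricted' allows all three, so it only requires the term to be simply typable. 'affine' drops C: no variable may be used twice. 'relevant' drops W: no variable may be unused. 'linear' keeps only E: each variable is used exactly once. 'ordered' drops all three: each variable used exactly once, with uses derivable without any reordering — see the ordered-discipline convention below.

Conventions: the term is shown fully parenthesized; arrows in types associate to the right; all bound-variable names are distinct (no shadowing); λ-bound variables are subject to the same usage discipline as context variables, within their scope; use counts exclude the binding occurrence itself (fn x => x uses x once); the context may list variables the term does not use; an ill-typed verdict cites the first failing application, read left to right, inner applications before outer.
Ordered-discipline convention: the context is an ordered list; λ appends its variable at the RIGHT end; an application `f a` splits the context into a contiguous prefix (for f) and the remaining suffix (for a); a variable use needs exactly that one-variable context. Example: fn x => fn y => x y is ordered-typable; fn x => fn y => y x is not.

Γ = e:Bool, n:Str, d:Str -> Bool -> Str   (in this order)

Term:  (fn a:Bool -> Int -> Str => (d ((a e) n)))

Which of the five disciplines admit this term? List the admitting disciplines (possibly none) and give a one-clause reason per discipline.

admitted by: none
variable uses: e: 1×; n: 1×; d: 1×; a [bound]: 1×
use order (left to right): d, a, e, n
typing: ill-typed: an argument Str mismatches the expected Int
ordered: ✗ — the type mismatch rejects it
linear: ✗ — not simply typable
affine: ✗ — fails simple typing
relevant: ✗ — a type mismatch blocks all five
unrestricted: ✗ — the type mismatch rejects it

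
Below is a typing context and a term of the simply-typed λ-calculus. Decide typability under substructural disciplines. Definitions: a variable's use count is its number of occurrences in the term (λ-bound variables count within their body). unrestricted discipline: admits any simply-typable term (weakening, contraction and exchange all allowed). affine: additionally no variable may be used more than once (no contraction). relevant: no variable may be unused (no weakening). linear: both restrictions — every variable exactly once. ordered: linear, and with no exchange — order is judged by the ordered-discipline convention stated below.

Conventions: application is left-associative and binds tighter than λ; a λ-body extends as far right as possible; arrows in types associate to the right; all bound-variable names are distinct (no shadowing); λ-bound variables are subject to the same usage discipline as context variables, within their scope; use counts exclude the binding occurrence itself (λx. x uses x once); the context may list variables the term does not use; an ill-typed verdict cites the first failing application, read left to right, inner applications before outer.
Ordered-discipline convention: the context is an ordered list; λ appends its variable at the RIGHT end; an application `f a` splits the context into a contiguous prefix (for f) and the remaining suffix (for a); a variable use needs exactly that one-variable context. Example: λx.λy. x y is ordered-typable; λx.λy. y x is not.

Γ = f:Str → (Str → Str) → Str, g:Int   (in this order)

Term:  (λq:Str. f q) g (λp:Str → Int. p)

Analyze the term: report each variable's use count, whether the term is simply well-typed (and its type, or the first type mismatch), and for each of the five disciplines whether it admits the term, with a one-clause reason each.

usage: f=1, g=1, q (λ-bound)=1, p (λ-bound)=1
left-to-right use order: f, q, g, p
typing: ill-typed: a function awaiting Str gets Int
ordered: ✗, fails simple typing
linear: ✗, a type mismatch blocks all five
affine: ✗, the type mismatch rejects it
relevant: ✗, not simply typable
unrestricted: ✗, fails simple typing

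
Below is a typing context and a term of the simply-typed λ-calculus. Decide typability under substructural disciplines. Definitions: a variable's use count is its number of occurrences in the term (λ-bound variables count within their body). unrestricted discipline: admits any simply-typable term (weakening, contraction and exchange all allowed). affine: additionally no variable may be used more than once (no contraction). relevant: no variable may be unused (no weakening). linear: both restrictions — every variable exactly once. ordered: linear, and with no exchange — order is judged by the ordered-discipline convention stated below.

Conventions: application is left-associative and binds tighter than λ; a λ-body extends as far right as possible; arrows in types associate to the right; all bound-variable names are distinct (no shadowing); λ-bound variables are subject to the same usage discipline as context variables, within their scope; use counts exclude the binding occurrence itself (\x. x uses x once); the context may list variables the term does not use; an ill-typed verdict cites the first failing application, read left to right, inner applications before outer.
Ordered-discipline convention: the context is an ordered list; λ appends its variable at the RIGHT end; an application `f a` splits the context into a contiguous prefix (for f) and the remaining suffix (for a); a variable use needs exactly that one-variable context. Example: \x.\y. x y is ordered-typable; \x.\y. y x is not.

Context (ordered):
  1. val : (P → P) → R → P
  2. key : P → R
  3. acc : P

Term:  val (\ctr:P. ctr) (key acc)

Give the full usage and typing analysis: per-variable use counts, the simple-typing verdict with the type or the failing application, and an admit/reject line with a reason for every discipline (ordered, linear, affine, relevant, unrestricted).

usage: val: 1; key: 1; acc: 1; ctr [bound]: 1
use order (left to right): val, ctr, key, acc
typing: ✓ — P
ordered ✓ (single-use (val, key, acc, ctr), ordered derivation ok)
linear ✓ (exactly-once usage across val, key, acc, ctr)
affine ✓ (no duplicate uses among val, key, acc, ctr)
relevant ✓ (every one of val, key, acc, ctr appears)
unrestricted ✓ (type-checks (P) and nothing is barred)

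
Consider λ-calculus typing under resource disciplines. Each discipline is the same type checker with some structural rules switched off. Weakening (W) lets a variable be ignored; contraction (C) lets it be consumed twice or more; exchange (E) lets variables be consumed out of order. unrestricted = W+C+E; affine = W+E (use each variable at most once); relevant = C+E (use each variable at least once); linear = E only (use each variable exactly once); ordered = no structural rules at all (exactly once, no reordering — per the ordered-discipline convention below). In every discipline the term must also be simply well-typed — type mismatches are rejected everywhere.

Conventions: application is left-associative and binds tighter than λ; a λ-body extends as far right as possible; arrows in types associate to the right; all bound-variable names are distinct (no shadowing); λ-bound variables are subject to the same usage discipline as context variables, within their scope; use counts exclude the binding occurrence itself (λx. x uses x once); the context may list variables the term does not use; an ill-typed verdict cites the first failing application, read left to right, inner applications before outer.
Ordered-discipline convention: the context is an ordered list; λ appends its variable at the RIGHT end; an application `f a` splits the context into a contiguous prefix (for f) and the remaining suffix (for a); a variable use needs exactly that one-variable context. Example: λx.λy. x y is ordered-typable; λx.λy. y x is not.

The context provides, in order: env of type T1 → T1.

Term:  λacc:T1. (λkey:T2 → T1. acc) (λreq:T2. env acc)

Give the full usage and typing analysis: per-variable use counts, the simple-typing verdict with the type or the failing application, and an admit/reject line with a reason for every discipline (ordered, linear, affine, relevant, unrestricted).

counts: env ×1, acc [bound] ×2, key [bound] ×0, req [bound] ×0
order of uses: acc, env, acc
typing: the term checks, with type T1 → T1
ordered: ✗ — needs contraction — acc ×2; unused: key, req — weakening required
linear: ✗ — needs contraction — acc ×2; unused: key, req — weakening required
affine: ✗ — needs contraction — acc ×2
relevant: ✗ — unused: key, req — weakening required
unrestricted: ✓ — well-typed at T1 → T1; no restrictions here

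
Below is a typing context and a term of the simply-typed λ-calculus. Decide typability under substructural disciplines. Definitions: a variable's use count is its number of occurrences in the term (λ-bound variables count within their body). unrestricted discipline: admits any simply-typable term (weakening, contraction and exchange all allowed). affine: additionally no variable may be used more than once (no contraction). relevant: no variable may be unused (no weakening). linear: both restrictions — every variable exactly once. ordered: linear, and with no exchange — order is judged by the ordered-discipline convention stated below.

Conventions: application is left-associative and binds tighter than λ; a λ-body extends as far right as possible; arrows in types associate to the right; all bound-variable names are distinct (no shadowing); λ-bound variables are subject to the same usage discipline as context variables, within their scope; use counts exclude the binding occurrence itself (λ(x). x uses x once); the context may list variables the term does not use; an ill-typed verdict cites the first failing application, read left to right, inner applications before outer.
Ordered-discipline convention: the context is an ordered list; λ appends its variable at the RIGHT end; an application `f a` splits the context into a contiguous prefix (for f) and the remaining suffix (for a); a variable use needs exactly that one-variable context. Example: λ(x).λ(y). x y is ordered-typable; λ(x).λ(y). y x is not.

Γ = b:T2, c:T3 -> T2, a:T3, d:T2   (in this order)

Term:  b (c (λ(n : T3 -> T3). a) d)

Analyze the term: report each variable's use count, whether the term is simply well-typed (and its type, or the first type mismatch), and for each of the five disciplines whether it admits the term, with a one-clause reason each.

counts: b: 1×, c: 1×, a: 1×, d: 1×, n [bound]: 0×
use order (left to right): b, c, a, d
typing: ill-typed: argument of type (T3 -> T3) -> T3 where T3 is required
ordered: ✗ — a type mismatch blocks all five
linear: ✗ — the type mismatch rejects it
affine: ✗ — not simply typable
relevant: ✗ — fails simple typing
unrestricted: ✗ — a type mismatch blocks all five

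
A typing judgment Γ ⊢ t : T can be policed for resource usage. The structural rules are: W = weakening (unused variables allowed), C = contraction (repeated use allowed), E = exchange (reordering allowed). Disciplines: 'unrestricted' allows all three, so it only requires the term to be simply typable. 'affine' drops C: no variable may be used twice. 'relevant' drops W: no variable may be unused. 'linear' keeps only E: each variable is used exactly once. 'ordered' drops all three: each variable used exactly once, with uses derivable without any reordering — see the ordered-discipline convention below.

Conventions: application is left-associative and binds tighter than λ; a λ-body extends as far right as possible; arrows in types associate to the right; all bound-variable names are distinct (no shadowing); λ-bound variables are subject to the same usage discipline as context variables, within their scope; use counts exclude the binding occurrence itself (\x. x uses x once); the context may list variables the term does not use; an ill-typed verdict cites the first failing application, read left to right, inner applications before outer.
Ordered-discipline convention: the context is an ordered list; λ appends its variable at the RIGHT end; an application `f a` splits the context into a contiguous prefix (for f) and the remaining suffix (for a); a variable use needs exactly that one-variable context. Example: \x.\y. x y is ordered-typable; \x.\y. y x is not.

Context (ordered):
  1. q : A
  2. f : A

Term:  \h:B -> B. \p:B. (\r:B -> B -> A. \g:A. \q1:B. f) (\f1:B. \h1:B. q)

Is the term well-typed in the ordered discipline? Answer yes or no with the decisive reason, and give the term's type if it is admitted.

no — unused: h, p, r, g, q1, f1, h1 — weakening required
counts: q: 1×; f: 1×; h (λ-bound): 0×; p (λ-bound): 0×; r (λ-bound): 0×; g (λ-bound): 0×; q1 (λ-bound): 0×; f1 (λ-bound): 0×; h1 (λ-bound): 0×
uses in reading order: f, q
typing: the term checks, with type (B -> B) -> B -> A -> B -> A
across the five disciplines: ordered ✗ · linear ✗ · affine ✓ · relevant ✗ · unrestricted ✓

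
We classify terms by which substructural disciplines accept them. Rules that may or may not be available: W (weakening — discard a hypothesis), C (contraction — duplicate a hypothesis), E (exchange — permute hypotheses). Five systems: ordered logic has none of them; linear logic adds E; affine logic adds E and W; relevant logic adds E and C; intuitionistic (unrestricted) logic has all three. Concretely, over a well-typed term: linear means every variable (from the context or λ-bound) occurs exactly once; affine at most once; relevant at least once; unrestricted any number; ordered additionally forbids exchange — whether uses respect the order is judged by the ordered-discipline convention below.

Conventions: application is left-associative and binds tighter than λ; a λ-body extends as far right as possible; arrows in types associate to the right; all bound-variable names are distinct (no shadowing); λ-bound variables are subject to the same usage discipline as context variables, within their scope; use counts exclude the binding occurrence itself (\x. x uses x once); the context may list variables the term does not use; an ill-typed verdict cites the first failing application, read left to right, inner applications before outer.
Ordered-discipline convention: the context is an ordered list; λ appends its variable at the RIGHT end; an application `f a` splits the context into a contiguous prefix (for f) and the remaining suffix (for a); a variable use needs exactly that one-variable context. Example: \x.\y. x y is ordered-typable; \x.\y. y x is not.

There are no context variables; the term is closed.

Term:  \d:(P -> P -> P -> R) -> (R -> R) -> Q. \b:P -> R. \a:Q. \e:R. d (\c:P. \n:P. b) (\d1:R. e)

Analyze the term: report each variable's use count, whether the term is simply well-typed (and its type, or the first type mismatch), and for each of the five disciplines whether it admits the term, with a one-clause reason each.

variable uses: d (bound): 1, b (bound): 1, a (bound): 0, e (bound): 1, c (bound): 0, n (bound): 0, d1 (bound): 0
left-to-right use order: d, b, e
typing: the term checks, with type ((P -> P -> P -> R) -> (R -> R) -> Q) -> (P -> R) -> Q -> R -> Q
ordered ✗ (a, c, n, d1 never used (weakening))
linear ✗ (a, c, n, d1 never used (weakening))
affine ✓ (no duplicate uses among d, b, a, e, c, n, d1)
relevant ✗ (a, c, n, d1 never used (weakening))
unrestricted ✓ (well-typed at ((P -> P -> P -> R) -> (R -> R) -> Q) -> (P -> R) -> Q -> R -> Q; no restrictions here)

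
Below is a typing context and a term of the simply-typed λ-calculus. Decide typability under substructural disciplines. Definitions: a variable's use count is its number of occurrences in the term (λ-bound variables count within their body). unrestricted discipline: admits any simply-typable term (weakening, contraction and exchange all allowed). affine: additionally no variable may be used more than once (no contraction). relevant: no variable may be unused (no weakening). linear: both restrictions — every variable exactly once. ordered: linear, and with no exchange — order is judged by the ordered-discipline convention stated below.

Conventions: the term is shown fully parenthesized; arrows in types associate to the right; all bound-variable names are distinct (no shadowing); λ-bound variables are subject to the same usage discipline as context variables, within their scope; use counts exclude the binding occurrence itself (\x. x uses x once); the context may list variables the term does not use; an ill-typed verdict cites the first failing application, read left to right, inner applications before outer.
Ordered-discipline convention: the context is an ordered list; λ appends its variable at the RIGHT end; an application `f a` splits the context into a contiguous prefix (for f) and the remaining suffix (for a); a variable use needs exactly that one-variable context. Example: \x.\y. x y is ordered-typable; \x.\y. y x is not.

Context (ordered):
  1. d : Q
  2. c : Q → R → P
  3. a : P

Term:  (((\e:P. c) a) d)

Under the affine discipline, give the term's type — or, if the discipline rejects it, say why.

term : R → P
usage: d: 1, c: 1, a: 1, e [bound]: 0
order of uses: c, a, d
typing: well-typed — term : R → P
across the five disciplines: ordered ✗; linear ✗; affine ✓; relevant ✗; unrestricted ✓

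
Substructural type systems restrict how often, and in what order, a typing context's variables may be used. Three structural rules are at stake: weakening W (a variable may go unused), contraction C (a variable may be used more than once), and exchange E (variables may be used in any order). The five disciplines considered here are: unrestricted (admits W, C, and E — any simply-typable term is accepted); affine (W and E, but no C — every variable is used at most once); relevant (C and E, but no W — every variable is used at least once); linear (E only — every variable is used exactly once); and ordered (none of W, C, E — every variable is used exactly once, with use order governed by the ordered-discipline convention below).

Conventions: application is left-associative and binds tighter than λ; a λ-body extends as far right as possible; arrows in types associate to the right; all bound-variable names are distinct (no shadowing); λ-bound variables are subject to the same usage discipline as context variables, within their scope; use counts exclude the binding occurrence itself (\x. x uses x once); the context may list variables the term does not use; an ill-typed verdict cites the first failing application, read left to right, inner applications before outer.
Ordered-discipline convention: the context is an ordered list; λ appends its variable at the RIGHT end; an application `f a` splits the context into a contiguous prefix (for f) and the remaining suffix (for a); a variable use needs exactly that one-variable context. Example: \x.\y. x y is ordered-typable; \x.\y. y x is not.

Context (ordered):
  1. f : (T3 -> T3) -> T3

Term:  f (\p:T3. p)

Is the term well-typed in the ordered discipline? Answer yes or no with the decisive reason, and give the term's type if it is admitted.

yes — one use each (f, p); ordered split holds; term : T3
variable uses: f: 1×, p (λ-bound): 1×
order of uses: f, p
typing: well-typed — term : T3
per-discipline verdicts: ordered ✓; linear ✓; affine ✓; relevant ✓; unrestricted ✓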